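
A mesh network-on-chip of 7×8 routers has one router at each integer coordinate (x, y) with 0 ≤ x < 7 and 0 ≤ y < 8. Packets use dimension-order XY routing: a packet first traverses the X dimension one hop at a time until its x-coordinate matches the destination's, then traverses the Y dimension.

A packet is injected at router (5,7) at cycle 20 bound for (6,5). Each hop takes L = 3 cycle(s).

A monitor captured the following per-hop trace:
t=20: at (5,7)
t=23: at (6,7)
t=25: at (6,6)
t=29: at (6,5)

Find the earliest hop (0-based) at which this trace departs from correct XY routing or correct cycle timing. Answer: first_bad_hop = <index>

[1] (+1,+0) / 3c ⇒ ok
[2] (+0,-1) / 2c ⇒ BAD: Δcyc=2≠L

first_bad_hop = 2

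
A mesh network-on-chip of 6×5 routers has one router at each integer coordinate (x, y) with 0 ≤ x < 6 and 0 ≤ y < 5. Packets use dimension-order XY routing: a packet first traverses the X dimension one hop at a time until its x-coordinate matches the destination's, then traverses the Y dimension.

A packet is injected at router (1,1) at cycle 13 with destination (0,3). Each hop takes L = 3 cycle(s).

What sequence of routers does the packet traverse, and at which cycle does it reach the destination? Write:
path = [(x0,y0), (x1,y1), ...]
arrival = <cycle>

path = [(1,1), (0,1), (0,2), (0,3)]
arrival = 22

[0] x=1 y=1 t=13
[1] x=0 y=1 t=16 →W
[2] x=0 y=2 t=19 →N
[3] x=0 y=3 t=22 →N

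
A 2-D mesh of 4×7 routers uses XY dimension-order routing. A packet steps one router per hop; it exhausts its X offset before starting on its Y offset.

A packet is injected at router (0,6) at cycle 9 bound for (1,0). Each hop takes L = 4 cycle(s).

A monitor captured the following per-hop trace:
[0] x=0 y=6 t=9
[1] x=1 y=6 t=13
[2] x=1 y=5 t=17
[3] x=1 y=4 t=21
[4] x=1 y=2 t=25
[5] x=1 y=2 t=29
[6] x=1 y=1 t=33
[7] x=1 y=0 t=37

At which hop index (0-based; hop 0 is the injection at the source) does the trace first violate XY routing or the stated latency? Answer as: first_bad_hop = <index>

first_bad_hop = 4

[1] (+1,+0) / 4c ⇒ ok
[2] (+0,-1) / 4c ⇒ ok
[3] (+0,-1) / 4c ⇒ ok
[4] (+0,-2) / 4c ⇒ BAD: non-unit step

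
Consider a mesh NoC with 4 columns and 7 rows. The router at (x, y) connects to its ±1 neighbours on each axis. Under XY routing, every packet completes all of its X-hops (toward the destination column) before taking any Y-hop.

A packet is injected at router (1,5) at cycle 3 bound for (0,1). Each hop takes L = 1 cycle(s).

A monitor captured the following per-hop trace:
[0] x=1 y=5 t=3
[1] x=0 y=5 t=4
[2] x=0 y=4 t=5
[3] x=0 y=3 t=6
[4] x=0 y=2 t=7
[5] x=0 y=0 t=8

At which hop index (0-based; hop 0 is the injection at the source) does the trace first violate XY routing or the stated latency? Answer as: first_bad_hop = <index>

first_bad_hop = 5

hop 1: step (-1,+0), +1 cyc — ok
hop 2: step (+0,-1), +1 cyc — ok
hop 3: step (+0,-1), +1 cyc — ok
hop 4: step (+0,-1), +1 cyc — ok
hop 5: step (+0,-2), +1 cyc — BAD: non-unit step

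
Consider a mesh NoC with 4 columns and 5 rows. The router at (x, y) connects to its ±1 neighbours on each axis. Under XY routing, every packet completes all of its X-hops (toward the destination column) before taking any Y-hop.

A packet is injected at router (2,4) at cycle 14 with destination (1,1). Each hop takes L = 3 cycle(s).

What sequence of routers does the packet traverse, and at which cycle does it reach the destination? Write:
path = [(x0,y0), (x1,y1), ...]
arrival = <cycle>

path = [(2,4), (1,4), (1,3), (1,2), (1,1)]
arrival = 26

hop 0: (2,4) @ cyc 14
hop 1: (1,4) @ cyc 17  [W]
hop 2: (1,3) @ cyc 20  [S]
hop 3: (1,2) @ cyc 23  [S]
hop 4: (1,1) @ cyc 26  [S]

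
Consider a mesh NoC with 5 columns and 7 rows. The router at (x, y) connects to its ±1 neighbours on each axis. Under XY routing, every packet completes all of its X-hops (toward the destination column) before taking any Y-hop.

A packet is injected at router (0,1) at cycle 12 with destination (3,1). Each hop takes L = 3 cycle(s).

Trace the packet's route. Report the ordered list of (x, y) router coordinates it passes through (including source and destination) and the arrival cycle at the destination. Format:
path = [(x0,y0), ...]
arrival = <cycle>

path = [(0,1), (1,1), (2,1), (3,1)]
arrival = 21

hop 0: (0,1) @ cyc 12
hop 1: (1,1) @ cyc 15  [E]
hop 2: (2,1) @ cyc 18  [E]
hop 3: (3,1) @ cyc 21  [E]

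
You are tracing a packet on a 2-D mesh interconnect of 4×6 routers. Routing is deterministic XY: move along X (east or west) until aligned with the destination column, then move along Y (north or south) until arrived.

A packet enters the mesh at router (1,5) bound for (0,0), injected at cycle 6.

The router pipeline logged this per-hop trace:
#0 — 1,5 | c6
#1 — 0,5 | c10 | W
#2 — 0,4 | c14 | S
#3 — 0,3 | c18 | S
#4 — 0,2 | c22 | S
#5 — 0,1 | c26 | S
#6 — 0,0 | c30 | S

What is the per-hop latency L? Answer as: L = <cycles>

L = 4

Δcyc across hop 0→1: 10 − 6 = 4.
Per-hop latency L = Δcyc = 4.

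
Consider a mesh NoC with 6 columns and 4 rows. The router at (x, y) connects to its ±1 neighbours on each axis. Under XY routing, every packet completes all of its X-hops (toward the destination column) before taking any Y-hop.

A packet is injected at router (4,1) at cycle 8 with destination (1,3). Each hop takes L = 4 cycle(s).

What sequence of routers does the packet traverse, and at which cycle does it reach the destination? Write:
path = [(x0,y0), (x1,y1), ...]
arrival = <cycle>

path = [(4,1), (3,1), (2,1), (1,1), (1,2), (1,3)]
arrival = 28

#0 — 4,1 | c8
#1 — 3,1 | c12 | W
#2 — 2,1 | c16 | W
#3 — 1,1 | c20 | W
#4 — 1,2 | c24 | N
#5 — 1,3 | c28 | N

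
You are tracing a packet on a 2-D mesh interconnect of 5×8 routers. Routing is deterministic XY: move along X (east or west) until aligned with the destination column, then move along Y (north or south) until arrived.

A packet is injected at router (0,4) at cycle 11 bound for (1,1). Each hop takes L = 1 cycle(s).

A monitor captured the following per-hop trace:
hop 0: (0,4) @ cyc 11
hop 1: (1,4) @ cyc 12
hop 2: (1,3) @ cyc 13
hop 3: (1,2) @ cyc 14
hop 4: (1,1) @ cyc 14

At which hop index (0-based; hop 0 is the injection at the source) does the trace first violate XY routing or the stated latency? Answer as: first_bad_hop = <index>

first_bad_hop = 4

  1: Δx=+1 Δy=+0 Δt=1 [ok]
  2: Δx=+0 Δy=-1 Δt=1 [ok]
  3: Δx=+0 Δy=-1 Δt=1 [ok]
  4: Δx=+0 Δy=-1 Δt=0 [BAD: Δcyc=0≠L]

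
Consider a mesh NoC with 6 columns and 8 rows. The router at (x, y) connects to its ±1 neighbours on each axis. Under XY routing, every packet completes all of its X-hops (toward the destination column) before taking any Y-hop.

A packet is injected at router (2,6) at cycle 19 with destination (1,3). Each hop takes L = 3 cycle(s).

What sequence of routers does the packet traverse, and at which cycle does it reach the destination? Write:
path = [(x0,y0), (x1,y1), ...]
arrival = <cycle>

  0. router=(2,6) cycle=19 (inject)
  1. router=(1,6) cycle=22 dir=W
  2. router=(1,5) cycle=25 dir=S
  3. router=(1,4) cycle=28 dir=S
  4. router=(1,3) cycle=31 dir=S

path = [(2,6), (1,6), (1,5), (1,4), (1,3)]
arrival = 31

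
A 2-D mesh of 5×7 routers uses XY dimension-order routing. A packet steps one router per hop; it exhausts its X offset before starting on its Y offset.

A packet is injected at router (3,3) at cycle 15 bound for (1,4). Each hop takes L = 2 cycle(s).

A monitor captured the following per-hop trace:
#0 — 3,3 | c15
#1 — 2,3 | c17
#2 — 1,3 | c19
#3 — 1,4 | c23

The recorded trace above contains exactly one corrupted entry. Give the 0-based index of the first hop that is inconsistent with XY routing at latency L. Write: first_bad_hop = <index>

first_bad_hop = 3

[1] (-1,+0) / 2c ⇒ ok
[2] (-1,+0) / 2c ⇒ ok
[3] (+0,+1) / 4c ⇒ BAD: Δcyc=4≠L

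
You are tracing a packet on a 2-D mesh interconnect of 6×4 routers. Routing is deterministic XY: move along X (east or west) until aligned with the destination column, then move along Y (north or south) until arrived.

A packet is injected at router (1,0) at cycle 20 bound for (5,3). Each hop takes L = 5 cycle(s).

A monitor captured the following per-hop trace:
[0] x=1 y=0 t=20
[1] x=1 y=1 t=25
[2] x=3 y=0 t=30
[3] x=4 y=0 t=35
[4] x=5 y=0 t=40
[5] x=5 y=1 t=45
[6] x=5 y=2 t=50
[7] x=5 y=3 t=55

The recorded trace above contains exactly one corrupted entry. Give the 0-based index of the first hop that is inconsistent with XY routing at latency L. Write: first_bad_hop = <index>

hop 1: step (+0,+1), +5 cyc — BAD: Y-move but x=1≠5

first_bad_hop = 1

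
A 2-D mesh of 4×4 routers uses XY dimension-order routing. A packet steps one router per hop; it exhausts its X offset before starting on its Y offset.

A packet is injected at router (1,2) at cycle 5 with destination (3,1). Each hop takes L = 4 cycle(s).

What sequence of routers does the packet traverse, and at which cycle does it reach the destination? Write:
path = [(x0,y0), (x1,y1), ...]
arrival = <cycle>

t=5: at (1,2)
t=9: at (2,2) after E
t=13: at (3,2) after E
t=17: at (3,1) after S

path = [(1,2), (2,2), (3,2), (3,1)]
arrival = 17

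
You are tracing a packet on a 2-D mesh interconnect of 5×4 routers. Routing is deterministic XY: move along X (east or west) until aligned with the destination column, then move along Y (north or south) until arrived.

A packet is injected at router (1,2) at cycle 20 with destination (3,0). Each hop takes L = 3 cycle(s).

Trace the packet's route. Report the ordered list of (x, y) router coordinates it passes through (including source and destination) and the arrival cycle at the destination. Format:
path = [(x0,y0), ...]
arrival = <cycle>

path = [(1,2), (2,2), (3,2), (3,1), (3,0)]
arrival = 32

#0 — 1,2 | c20
#1 — 2,2 | c23 | E
#2 — 3,2 | c26 | E
#3 — 3,1 | c29 | S
#4 — 3,0 | c32 | S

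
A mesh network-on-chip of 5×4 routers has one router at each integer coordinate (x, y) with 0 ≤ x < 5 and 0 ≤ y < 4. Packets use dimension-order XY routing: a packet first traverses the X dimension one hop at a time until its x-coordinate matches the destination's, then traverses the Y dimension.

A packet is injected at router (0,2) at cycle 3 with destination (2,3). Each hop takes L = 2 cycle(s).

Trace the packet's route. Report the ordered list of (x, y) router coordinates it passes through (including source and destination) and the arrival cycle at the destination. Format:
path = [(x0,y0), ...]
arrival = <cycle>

path = [(0,2), (1,2), (2,2), (2,3)]
arrival = 9

#0 — 0,2 | c3
#1 — 1,2 | c5 | E
#2 — 2,2 | c7 | E
#3 — 2,3 | c9 | N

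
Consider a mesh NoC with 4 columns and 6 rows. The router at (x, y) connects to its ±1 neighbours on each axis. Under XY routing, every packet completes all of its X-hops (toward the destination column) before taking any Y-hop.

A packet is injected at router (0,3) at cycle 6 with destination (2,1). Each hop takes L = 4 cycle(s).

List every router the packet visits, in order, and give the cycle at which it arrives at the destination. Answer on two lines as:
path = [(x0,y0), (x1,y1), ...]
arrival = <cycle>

path = [(0,3), (1,3), (2,3), (2,2), (2,1)]
arrival = 22

[0] x=0 y=3 t=6
[1] x=1 y=3 t=10 →E
[2] x=2 y=3 t=14 →E
[3] x=2 y=2 t=18 →S
[4] x=2 y=1 t=22 →S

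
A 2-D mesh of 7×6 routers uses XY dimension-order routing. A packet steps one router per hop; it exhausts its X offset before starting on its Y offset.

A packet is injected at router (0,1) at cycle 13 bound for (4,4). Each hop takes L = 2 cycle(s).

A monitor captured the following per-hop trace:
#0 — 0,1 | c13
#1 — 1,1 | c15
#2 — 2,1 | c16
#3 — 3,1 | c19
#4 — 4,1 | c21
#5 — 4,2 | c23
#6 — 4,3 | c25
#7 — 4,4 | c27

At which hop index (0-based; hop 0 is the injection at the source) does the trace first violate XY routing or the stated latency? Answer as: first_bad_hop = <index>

first_bad_hop = 2

check 1→ d=(1,0) cyc+2: ok
check 2→ d=(1,0) cyc+1: BAD: Δcyc=1≠L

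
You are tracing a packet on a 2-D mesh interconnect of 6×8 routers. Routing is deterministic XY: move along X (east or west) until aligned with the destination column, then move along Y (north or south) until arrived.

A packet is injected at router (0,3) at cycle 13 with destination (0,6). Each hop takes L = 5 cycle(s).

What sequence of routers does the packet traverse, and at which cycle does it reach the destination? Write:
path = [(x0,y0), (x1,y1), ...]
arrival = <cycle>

path = [(0,3), (0,4), (0,5), (0,6)]
arrival = 28

  0. router=(0,3) cycle=13 (inject)
  1. router=(0,4) cycle=18 dir=N
  2. router=(0,5) cycle=23 dir=N
  3. router=(0,6) cycle=28 dir=N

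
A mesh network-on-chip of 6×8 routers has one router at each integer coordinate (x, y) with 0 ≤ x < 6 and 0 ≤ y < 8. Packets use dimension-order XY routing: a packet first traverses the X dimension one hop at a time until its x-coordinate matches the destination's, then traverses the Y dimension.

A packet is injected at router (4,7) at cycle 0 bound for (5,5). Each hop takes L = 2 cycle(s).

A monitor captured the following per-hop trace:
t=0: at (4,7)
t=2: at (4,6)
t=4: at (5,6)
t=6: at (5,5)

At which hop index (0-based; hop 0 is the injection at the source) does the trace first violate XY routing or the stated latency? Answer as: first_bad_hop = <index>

  1: Δx=+0 Δy=-1 Δt=2 [BAD: Y-move but x=4≠5]

first_bad_hop = 1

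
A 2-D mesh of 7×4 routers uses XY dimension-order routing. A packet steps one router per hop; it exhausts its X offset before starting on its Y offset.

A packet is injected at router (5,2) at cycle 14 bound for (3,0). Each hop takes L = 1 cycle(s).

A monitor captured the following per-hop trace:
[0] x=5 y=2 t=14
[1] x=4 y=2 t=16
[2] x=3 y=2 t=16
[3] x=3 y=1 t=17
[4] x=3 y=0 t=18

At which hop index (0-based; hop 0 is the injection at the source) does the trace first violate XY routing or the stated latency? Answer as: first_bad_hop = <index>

first_bad_hop = 1

[1] (-1,+0) / 2c ⇒ BAD: Δcyc=2≠L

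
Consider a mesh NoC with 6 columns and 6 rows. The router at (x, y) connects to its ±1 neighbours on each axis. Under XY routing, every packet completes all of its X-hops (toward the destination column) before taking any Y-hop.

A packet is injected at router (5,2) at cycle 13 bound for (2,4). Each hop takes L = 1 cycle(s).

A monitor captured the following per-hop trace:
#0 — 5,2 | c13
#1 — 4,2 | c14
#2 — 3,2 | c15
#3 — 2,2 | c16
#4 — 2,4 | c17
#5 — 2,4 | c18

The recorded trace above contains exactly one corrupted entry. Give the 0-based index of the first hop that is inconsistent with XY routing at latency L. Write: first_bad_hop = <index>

first_bad_hop = 4

[1] (-1,+0) / 1c ⇒ ok
[2] (-1,+0) / 1c ⇒ ok
[3] (-1,+0) / 1c ⇒ ok
[4] (+0,+2) / 1c ⇒ BAD: non-unit step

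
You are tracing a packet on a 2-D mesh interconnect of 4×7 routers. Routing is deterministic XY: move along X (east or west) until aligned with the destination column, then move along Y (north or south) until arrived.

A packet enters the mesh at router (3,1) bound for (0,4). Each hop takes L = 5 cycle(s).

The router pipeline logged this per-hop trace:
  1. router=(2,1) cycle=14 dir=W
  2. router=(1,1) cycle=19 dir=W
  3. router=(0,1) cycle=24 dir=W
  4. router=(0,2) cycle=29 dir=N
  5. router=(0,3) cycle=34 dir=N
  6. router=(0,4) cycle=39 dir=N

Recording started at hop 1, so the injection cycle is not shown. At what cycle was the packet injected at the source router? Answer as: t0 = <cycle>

t0 = 9

cyc[1] = 14 and cyc[k] = t0 + k·L for every k.
Subtract one hop: t0 = 14 − 5 = 9.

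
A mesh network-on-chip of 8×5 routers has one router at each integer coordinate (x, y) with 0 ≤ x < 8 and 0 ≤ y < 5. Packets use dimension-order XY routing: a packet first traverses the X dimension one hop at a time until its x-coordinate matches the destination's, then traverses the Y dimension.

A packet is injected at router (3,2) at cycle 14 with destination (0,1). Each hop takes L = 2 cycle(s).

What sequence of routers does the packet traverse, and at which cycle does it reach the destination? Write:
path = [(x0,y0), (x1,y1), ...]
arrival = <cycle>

[0] x=3 y=2 t=14
[1] x=2 y=2 t=16 →W
[2] x=1 y=2 t=18 →W
[3] x=0 y=2 t=20 →W
[4] x=0 y=1 t=22 →S

path = [(3,2), (2,2), (1,2), (0,2), (0,1)]
arrival = 22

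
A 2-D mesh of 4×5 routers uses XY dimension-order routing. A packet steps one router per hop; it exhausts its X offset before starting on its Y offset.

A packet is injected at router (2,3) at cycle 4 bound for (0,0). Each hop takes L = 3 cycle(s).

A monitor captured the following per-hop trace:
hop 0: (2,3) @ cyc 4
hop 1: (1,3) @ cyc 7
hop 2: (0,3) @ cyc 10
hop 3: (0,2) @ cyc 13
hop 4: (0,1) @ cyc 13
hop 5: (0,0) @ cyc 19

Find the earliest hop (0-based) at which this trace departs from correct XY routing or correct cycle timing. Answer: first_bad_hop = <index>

first_bad_hop = 4

hop 1: step (-1,+0), +3 cyc — ok
hop 2: step (-1,+0), +3 cyc — ok
hop 3: step (+0,-1), +3 cyc — ok
hop 4: step (+0,-1), +0 cyc — BAD: Δcyc=0≠L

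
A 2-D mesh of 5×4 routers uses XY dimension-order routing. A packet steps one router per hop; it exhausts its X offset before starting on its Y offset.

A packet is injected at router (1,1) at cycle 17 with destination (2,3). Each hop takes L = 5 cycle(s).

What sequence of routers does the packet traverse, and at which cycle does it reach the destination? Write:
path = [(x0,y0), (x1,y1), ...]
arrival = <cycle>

[0] x=1 y=1 t=17
[1] x=2 y=1 t=22 →E
[2] x=2 y=2 t=27 →N
[3] x=2 y=3 t=32 →N

path = [(1,1), (2,1), (2,2), (2,3)]
arrival = 32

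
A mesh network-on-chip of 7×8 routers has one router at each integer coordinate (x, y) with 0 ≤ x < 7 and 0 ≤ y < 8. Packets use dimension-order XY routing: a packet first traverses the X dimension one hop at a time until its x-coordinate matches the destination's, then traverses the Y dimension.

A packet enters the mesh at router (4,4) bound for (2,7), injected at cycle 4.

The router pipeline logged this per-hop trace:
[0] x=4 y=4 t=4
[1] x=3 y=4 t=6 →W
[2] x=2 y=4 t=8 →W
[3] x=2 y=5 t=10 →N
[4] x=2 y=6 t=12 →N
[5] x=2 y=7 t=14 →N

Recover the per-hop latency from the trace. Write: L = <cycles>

L = 2

From hop 0 (4) to hop 1 (6): +2 cycles.
Each hop adds L, hence L = 2.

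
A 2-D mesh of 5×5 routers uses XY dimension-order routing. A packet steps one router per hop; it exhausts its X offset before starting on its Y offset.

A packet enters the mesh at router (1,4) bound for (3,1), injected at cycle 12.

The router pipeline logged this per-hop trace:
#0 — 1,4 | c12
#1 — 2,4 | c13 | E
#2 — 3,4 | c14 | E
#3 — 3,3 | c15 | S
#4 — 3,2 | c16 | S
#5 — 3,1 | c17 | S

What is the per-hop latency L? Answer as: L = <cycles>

From hop 0 (12) to hop 1 (13): +1 cycles.
One hop costs L cycles, so L = 1.

L = 1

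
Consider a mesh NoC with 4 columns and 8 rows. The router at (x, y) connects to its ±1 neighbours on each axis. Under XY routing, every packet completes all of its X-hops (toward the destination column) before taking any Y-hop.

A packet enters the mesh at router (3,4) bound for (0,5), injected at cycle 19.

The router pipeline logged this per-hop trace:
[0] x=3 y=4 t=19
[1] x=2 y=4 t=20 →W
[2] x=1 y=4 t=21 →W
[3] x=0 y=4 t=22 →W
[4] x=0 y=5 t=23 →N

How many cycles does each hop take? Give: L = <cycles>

Between hops 0 and 1 the cycle counter advances 20 − 19 = 1.
That increment is L by definition: L = 1.

L = 1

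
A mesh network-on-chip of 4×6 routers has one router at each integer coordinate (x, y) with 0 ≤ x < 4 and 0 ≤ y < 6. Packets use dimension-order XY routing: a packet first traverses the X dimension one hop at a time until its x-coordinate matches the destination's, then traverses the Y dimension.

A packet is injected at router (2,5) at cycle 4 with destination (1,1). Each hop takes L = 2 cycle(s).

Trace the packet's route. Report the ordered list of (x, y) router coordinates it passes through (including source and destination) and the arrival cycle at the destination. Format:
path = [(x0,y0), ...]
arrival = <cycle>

#0 — 2,5 | c4
#1 — 1,5 | c6 | W
#2 — 1,4 | c8 | S
#3 — 1,3 | c10 | S
#4 — 1,2 | c12 | S
#5 — 1,1 | c14 | S

path = [(2,5), (1,5), (1,4), (1,3), (1,2), (1,1)]
arrival = 14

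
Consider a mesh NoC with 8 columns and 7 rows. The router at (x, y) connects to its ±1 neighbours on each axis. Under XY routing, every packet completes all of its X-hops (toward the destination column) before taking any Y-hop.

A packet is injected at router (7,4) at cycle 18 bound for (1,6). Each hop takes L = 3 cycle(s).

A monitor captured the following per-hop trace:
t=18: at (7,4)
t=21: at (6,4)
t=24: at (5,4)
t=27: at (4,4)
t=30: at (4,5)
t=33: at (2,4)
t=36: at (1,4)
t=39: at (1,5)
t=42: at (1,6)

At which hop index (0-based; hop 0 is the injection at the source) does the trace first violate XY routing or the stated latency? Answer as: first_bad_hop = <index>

first_bad_hop = 4

check 1→ d=(-1,0) cyc+3: ok
check 2→ d=(-1,0) cyc+3: ok
check 3→ d=(-1,0) cyc+3: ok
check 4→ d=(0,1) cyc+3: BAD: Y-move but x=4≠1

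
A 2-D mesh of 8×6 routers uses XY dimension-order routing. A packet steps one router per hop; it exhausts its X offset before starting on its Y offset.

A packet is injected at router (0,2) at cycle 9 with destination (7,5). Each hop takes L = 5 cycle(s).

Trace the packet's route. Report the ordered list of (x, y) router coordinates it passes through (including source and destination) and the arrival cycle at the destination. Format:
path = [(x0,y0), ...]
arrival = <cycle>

[0] x=0 y=2 t=9
[1] x=1 y=2 t=14 →E
[2] x=2 y=2 t=19 →E
[3] x=3 y=2 t=24 →E
[4] x=4 y=2 t=29 →E
[5] x=5 y=2 t=34 →E
[6] x=6 y=2 t=39 →E
[7] x=7 y=2 t=44 →E
[8] x=7 y=3 t=49 →N
[9] x=7 y=4 t=54 →N
[10] x=7 y=5 t=59 →N

path = [(0,2), (1,2), (2,2), (3,2), (4,2), (5,2), (6,2), (7,2), (7,3), (7,4), (7,5)]
arrival = 59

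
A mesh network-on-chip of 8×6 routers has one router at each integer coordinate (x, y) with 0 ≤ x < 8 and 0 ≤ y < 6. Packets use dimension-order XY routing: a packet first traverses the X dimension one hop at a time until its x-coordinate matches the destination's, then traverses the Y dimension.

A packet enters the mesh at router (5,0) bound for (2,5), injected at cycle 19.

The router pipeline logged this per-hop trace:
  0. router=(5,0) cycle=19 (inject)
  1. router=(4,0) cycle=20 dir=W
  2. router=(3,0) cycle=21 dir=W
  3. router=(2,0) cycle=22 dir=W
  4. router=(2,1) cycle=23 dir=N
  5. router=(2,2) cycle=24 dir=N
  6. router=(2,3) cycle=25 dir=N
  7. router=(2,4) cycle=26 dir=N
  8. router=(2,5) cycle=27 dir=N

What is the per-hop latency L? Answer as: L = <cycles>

L = 1

Δcyc across hop 0→1: 20 − 19 = 1.
Per-hop latency L = Δcyc = 1.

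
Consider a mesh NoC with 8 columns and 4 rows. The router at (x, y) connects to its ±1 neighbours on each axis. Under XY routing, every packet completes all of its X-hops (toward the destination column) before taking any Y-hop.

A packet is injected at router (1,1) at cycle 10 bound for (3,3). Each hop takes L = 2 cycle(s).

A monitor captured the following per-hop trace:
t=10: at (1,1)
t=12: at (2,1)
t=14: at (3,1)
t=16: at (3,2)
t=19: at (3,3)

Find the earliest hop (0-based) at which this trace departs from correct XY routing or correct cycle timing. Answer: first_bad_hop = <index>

check 1→ d=(1,0) cyc+2: ok
check 2→ d=(1,0) cyc+2: ok
check 3→ d=(0,1) cyc+2: ok
check 4→ d=(0,1) cyc+3: BAD: Δcyc=3≠L

first_bad_hop = 4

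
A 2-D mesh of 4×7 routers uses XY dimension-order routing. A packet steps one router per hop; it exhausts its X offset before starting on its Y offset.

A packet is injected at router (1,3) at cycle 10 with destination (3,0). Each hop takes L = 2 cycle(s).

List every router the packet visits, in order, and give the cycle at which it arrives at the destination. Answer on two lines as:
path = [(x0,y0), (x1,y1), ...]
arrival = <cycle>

path = [(1,3), (2,3), (3,3), (3,2), (3,1), (3,0)]
arrival = 20

t=10: at (1,3)
t=12: at (2,3) after E
t=14: at (3,3) after E
t=16: at (3,2) after S
t=18: at (3,1) after S
t=20: at (3,0) after S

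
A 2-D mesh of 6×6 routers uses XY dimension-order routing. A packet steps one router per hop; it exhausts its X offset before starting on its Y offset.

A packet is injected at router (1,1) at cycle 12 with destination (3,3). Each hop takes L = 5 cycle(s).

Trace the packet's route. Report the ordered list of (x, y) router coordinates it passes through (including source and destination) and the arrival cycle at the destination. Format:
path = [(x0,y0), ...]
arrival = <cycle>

path = [(1,1), (2,1), (3,1), (3,2), (3,3)]
arrival = 32

[0] x=1 y=1 t=12
[1] x=2 y=1 t=17 →E
[2] x=3 y=1 t=22 →E
[3] x=3 y=2 t=27 →N
[4] x=3 y=3 t=32 →N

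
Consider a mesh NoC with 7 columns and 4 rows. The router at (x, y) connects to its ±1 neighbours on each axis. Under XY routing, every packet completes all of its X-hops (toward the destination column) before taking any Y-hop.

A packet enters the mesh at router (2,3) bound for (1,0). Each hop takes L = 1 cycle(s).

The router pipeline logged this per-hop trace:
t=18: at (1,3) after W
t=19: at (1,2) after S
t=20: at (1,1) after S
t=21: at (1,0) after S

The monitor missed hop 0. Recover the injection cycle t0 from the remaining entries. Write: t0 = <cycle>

Hop 1 reached at cycle 18; hop k is at t0 + k·L.
Subtract one hop: t0 = 18 − 1 = 17.

t0 = 17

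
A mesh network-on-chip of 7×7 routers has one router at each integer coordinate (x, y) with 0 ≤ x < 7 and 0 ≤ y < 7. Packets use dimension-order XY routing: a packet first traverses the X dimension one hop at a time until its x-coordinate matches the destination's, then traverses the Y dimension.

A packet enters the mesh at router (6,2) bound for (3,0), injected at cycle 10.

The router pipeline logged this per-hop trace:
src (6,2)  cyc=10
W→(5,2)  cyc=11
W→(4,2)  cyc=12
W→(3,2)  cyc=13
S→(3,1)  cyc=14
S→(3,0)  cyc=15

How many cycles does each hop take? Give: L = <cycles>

cyc[1] − cyc[0] = 11 − 10 = 1.
One hop costs L cycles, so L = 1.

L = 1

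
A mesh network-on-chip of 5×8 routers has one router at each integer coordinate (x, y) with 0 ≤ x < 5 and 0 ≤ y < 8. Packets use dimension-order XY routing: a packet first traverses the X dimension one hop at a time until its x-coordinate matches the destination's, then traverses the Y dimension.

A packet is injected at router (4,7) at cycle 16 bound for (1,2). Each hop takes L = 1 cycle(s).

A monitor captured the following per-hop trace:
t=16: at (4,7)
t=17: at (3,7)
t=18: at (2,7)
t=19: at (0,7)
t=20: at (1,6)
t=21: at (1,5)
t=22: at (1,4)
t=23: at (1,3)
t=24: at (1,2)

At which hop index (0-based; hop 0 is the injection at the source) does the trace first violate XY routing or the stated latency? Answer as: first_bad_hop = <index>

hop 1: step (-1,+0), +1 cyc — ok
hop 2: step (-1,+0), +1 cyc — ok
hop 3: step (-2,+0), +1 cyc — BAD: non-unit step

first_bad_hop = 3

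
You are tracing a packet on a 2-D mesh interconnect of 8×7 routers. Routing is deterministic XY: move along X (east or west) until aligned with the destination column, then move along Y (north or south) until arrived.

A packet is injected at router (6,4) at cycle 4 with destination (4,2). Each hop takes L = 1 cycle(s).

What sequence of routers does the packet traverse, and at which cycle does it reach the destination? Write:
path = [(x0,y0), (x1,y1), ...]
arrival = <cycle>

path = [(6,4), (5,4), (4,4), (4,3), (4,2)]
arrival = 8

#0 — 6,4 | c4
#1 — 5,4 | c5 | W
#2 — 4,4 | c6 | W
#3 — 4,3 | c7 | S
#4 — 4,2 | c8 | S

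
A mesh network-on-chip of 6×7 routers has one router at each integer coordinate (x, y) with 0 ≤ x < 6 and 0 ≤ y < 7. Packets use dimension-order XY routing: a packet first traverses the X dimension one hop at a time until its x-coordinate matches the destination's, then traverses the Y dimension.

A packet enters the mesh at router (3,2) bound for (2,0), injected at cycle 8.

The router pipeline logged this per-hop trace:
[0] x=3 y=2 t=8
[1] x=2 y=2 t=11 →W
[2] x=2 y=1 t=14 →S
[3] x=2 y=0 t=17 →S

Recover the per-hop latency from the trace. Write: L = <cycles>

cyc[1] − cyc[0] = 11 − 8 = 3.
Per-hop latency L = Δcyc = 3.

L = 3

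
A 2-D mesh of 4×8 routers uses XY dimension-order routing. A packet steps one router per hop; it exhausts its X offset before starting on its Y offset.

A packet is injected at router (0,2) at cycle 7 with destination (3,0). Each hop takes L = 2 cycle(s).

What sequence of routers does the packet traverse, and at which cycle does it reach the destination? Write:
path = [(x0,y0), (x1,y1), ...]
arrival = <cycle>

path = [(0,2), (1,2), (2,2), (3,2), (3,1), (3,0)]
arrival = 17

[0] x=0 y=2 t=7
[1] x=1 y=2 t=9 →E
[2] x=2 y=2 t=11 →E
[3] x=3 y=2 t=13 →E
[4] x=3 y=1 t=15 →S
[5] x=3 y=0 t=17 →S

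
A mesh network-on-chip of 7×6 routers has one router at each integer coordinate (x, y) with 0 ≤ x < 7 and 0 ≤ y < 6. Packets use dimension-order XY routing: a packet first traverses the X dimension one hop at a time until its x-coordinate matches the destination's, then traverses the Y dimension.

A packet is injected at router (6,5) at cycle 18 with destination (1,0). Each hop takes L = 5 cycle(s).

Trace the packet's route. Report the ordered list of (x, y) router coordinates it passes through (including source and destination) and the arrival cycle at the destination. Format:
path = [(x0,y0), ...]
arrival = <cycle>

path = [(6,5), (5,5), (4,5), (3,5), (2,5), (1,5), (1,4), (1,3), (1,2), (1,1), (1,0)]
arrival = 68

src (6,5)  cyc=18
W→(5,5)  cyc=23
W→(4,5)  cyc=28
W→(3,5)  cyc=33
W→(2,5)  cyc=38
W→(1,5)  cyc=43
S→(1,4)  cyc=48
S→(1,3)  cyc=53
S→(1,2)  cyc=58
S→(1,1)  cyc=63
S→(1,0)  cyc=68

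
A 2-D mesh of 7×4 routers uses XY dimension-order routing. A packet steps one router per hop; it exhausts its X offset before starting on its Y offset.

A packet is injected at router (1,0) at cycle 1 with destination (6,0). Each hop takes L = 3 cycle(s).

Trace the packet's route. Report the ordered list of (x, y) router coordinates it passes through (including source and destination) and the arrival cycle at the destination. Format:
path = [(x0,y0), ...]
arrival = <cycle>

src (1,0)  cyc=1
E→(2,0)  cyc=4
E→(3,0)  cyc=7
E→(4,0)  cyc=10
E→(5,0)  cyc=13
E→(6,0)  cyc=16

path = [(1,0), (2,0), (3,0), (4,0), (5,0), (6,0)]
arrival = 16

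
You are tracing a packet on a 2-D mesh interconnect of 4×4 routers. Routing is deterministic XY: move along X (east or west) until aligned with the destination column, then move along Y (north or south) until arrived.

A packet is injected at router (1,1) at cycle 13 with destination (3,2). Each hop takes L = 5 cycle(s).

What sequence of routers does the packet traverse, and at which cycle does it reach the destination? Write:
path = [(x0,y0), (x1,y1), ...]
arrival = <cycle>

path = [(1,1), (2,1), (3,1), (3,2)]
arrival = 28

t=13: at (1,1)
t=18: at (2,1) after E
t=23: at (3,1) after E
t=28: at (3,2) after N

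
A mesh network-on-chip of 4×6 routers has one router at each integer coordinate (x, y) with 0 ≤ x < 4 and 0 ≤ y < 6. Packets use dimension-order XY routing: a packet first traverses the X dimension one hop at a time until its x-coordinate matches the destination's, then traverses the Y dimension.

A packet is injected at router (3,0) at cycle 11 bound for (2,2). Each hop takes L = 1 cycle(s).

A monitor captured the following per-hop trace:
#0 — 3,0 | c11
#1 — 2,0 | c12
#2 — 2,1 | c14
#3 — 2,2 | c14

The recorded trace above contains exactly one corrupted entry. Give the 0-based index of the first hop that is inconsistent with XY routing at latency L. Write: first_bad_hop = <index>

first_bad_hop = 2

check 1→ d=(-1,0) cyc+1: ok
check 2→ d=(0,1) cyc+2: BAD: Δcyc=2≠L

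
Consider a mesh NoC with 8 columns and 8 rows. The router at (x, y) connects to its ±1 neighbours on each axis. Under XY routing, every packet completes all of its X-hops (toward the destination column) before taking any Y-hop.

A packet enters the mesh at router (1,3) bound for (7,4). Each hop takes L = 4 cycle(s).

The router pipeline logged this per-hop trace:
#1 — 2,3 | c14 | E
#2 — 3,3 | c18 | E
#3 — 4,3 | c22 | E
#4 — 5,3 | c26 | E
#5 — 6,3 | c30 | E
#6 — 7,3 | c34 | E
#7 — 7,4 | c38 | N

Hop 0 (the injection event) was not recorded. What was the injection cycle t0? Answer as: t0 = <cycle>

cyc[1] = 14 and cyc[k] = t0 + k·L for every k.
So t0 = 14 − 1·4 = 10.

t0 = 10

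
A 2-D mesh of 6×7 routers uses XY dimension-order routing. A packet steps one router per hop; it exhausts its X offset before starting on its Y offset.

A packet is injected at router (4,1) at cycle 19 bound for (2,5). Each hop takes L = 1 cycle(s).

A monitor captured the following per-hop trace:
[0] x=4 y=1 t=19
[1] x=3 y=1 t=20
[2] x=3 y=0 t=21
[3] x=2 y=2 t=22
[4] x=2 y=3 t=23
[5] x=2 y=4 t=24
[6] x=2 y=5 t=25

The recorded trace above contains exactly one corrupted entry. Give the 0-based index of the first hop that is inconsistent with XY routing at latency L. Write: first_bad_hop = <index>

first_bad_hop = 2

check 1→ d=(-1,0) cyc+1: ok
check 2→ d=(0,-1) cyc+1: BAD: Y-move but x=3≠2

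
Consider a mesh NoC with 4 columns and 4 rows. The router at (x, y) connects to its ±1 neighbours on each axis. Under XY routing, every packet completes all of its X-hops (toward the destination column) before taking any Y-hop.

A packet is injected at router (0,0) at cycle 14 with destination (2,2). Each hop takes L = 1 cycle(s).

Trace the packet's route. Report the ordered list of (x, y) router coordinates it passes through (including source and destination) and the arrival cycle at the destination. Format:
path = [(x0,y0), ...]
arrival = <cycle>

hop 0: (0,0) @ cyc 14
hop 1: (1,0) @ cyc 15  [E]
hop 2: (2,0) @ cyc 16  [E]
hop 3: (2,1) @ cyc 17  [N]
hop 4: (2,2) @ cyc 18  [N]

path = [(0,0), (1,0), (2,0), (2,1), (2,2)]
arrival = 18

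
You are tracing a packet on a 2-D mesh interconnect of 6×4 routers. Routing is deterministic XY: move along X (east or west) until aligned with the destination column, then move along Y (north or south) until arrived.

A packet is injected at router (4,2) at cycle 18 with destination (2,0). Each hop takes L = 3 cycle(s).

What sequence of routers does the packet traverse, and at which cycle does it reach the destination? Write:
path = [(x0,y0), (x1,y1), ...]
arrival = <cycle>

path = [(4,2), (3,2), (2,2), (2,1), (2,0)]
arrival = 30

[0] x=4 y=2 t=18
[1] x=3 y=2 t=21 →W
[2] x=2 y=2 t=24 →W
[3] x=2 y=1 t=27 →S
[4] x=2 y=0 t=30 →S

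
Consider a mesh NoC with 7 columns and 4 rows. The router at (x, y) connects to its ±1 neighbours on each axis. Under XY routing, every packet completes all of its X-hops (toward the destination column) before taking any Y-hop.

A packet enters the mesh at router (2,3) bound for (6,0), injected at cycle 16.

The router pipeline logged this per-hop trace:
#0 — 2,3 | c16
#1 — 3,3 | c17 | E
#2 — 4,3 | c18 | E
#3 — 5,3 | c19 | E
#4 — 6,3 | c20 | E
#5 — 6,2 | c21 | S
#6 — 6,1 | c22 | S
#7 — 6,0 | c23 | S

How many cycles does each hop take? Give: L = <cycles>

L = 1

From hop 0 (16) to hop 1 (17): +1 cycles.
That increment is L by definition: L = 1.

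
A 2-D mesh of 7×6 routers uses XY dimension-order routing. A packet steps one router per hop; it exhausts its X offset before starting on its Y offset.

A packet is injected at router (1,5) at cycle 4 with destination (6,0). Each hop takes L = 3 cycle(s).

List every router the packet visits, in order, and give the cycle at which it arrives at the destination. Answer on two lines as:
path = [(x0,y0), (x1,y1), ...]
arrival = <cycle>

path = [(1,5), (2,5), (3,5), (4,5), (5,5), (6,5), (6,4), (6,3), (6,2), (6,1), (6,0)]
arrival = 34

t=4: at (1,5)
t=7: at (2,5) after E
t=10: at (3,5) after E
t=13: at (4,5) after E
t=16: at (5,5) after E
t=19: at (6,5) after E
t=22: at (6,4) after S
t=25: at (6,3) after S
t=28: at (6,2) after S
t=31: at (6,1) after S
t=34: at (6,0) after S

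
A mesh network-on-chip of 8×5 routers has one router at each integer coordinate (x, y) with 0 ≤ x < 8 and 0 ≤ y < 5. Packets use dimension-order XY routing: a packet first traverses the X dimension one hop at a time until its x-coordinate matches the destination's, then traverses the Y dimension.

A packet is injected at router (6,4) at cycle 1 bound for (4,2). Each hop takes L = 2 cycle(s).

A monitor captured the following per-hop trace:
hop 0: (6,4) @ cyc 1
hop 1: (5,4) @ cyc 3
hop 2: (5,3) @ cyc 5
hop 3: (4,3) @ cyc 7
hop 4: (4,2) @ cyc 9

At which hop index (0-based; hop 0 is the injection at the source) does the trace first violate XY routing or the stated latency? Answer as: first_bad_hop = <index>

check 1→ d=(-1,0) cyc+2: ok
check 2→ d=(0,-1) cyc+2: BAD: Y-move but x=5≠4

first_bad_hop = 2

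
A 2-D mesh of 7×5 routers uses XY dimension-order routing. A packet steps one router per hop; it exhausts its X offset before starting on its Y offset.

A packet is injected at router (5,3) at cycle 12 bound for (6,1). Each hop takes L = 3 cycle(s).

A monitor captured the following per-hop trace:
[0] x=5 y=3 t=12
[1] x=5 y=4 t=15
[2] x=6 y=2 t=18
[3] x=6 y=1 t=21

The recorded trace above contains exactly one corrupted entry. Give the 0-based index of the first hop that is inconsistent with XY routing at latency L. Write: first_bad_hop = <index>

  1: Δx=+0 Δy=+1 Δt=3 [BAD: Y-move but x=5≠6]

first_bad_hop = 1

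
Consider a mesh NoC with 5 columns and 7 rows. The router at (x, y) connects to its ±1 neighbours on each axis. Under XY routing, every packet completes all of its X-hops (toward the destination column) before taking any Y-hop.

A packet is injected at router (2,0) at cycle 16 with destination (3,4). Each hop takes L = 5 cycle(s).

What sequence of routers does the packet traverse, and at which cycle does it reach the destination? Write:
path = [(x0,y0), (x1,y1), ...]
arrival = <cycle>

path = [(2,0), (3,0), (3,1), (3,2), (3,3), (3,4)]
arrival = 41

[0] x=2 y=0 t=16
[1] x=3 y=0 t=21 →E
[2] x=3 y=1 t=26 →N
[3] x=3 y=2 t=31 →N
[4] x=3 y=3 t=36 →N
[5] x=3 y=4 t=41 →N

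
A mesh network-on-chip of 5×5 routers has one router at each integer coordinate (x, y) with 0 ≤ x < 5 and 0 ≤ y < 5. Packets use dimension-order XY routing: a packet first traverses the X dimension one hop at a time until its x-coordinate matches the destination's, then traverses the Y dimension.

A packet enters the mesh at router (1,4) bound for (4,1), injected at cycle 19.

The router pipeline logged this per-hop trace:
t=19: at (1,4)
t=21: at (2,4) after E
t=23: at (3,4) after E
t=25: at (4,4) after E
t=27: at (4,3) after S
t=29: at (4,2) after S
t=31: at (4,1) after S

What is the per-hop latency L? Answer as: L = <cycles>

cyc[1] − cyc[0] = 21 − 19 = 2.
Each hop adds L, hence L = 2.

L = 2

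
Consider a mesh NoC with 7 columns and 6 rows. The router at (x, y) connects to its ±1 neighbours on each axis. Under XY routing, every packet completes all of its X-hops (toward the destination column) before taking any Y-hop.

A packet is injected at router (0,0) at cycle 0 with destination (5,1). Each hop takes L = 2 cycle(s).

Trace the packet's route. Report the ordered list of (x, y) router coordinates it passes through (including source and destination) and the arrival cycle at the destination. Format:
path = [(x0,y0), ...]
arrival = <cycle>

[0] x=0 y=0 t=0
[1] x=1 y=0 t=2 →E
[2] x=2 y=0 t=4 →E
[3] x=3 y=0 t=6 →E
[4] x=4 y=0 t=8 →E
[5] x=5 y=0 t=10 →E
[6] x=5 y=1 t=12 →N

path = [(0,0), (1,0), (2,0), (3,0), (4,0), (5,0), (5,1)]
arrival = 12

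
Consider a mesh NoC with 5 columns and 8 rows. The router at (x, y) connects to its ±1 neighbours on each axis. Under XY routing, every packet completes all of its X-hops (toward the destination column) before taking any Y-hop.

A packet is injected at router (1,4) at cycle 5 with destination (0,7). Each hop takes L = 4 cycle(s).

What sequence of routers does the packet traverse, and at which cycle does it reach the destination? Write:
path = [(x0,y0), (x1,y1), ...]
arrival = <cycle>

path = [(1,4), (0,4), (0,5), (0,6), (0,7)]
arrival = 21

t=5: at (1,4)
t=9: at (0,4) after W
t=13: at (0,5) after N
t=17: at (0,6) after N
t=21: at (0,7) after N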